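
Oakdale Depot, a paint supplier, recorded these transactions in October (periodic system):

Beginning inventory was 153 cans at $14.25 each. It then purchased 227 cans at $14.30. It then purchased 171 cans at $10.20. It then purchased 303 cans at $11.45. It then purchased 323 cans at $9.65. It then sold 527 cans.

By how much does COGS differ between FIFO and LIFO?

$1,473.00

FIFO COGS: 153 @ $14.25 + 227 @ $14.30 + 147 @ $10.20 = $6,925.75
LIFO COGS: 323 @ $9.65 + 204 @ $11.45 = $5,452.75
Difference = |$6,925.75 − $5,452.75| = $1,473.00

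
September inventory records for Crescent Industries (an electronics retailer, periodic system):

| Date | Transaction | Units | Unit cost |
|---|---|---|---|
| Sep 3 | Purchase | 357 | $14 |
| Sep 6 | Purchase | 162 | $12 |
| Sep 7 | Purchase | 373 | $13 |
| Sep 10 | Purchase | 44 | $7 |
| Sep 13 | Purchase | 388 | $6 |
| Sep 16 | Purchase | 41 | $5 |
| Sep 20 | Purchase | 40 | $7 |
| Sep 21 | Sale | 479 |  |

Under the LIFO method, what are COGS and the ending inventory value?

Sep 21, 479 sold [LIFO — newest first]: 40 @ $7 + 41 @ $5 + 388 @ $6 + 10 @ $7 = $2,883
Ending inventory: 357 @ $14 + 162 @ $12 + 373 @ $13 + 34 @ $7 = $12,029

COGS = $2,883; ending inventory = $12,029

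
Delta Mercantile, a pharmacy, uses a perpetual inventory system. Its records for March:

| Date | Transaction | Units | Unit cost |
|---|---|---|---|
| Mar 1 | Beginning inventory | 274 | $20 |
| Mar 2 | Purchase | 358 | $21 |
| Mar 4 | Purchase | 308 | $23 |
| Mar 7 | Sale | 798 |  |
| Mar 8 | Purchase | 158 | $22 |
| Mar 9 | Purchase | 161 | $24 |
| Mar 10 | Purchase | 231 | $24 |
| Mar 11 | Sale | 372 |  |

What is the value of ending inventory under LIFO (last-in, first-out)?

Ending inventory = $6,796

Mar 7, 798 sold [LIFO — newest first]: 308 @ $23 + 358 @ $21 + 132 @ $20 = $17,242
Mar 11, 372 sold [LIFO — newest first]: 231 @ $24 + 141 @ $24 = $8,928
Total COGS = $17,242 + $8,928 = $26,170
Ending inventory: 142 @ $20 + 158 @ $22 + 20 @ $24 = $6,796
Check: goods available $32,966 = COGS $26,170 + ending $6,796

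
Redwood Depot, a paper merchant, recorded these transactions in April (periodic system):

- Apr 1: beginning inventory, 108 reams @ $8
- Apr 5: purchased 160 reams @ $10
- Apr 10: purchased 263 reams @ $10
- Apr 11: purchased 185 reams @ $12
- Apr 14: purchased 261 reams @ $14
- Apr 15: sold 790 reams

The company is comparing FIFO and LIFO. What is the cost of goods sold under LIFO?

FIFO COGS: 108 @ $8 + 160 @ $10 + 263 @ $10 + 185 @ $12 + 74 @ $14 = $8,350
LIFO COGS: 261 @ $14 + 185 @ $12 + 263 @ $10 + 81 @ $10 = $9,314

COGS = $9,314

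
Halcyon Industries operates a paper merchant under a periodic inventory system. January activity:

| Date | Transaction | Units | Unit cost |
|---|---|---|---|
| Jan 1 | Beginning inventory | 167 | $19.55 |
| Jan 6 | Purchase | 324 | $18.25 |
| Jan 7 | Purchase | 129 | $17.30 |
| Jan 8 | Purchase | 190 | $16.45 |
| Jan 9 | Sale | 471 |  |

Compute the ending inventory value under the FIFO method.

Ending inventory = $5,722.20

Jan 9, 471 sold [FIFO — oldest first]: 167 @ $19.55 + 304 @ $18.25 = $8,812.85
Ending inventory: 20 @ $18.25 + 129 @ $17.30 + 190 @ $16.45 = $5,722.20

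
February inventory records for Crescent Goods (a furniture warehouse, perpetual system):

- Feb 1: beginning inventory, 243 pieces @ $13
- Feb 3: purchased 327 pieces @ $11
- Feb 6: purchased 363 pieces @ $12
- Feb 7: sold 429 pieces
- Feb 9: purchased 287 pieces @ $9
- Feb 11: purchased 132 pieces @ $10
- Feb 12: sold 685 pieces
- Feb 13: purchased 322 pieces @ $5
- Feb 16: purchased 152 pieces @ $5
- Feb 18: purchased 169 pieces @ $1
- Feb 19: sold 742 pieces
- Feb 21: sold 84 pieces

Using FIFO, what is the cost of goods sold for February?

COGS = $17,499

Feb 7, 429 sold [FIFO — oldest first]: 243 @ $13 + 186 @ $11 = $5,205
Feb 12, 685 sold [FIFO — oldest first]: 141 @ $11 + 363 @ $12 + 181 @ $9 = $7,536
Feb 19, 742 sold [FIFO — oldest first]: 106 @ $9 + 132 @ $10 + 322 @ $5 + 152 @ $5 + 30 @ $1 = $4,674
Feb 21, 84 sold [FIFO — oldest first]: 84 @ $1 = $84
Total COGS = $5,205 + $7,536 + $4,674 + $84 = $17,499
Ending inventory: 55 @ $1 = $55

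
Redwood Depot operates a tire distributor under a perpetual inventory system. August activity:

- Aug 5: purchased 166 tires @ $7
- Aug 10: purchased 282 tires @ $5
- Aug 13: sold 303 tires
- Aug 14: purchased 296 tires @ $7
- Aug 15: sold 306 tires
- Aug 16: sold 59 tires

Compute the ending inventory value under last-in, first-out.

Ending inventory = $532

Aug 13, 303 sold [LIFO — newest first]: 282 @ $5 + 21 @ $7 = $1,557
Aug 15, 306 sold [LIFO — newest first]: 296 @ $7 + 10 @ $7 = $2,142
Aug 16, 59 sold [LIFO — newest first]: 59 @ $7 = $413
Total COGS = $1,557 + $2,142 + $413 = $4,112
Ending inventory: 76 @ $7 = $532
Check: goods available $4,644 = COGS $4,112 + ending $532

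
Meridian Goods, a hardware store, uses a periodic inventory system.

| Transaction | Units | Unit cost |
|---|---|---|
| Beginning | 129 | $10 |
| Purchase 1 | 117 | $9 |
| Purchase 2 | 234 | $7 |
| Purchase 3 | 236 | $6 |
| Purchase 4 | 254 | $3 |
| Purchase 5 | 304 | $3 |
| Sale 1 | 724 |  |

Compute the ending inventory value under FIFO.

Sale 1 (724) [FIFO — oldest first]: 129 @ $10 + 117 @ $9 + 234 @ $7 + 236 @ $6 + 8 @ $3 = $5,421
Ending inventory: 246 @ $3 + 304 @ $3 = $1,650
Check: goods available $7,071 = COGS $5,421 + ending $1,650

Ending inventory = $1,650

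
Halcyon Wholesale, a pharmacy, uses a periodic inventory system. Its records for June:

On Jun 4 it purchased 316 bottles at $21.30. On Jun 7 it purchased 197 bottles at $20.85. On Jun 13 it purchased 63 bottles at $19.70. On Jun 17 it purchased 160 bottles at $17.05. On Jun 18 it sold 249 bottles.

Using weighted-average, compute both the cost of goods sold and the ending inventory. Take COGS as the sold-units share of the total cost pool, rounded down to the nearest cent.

COGS = $5,009.55; ending inventory = $9,797.80

Jun 18, sell 249: 249/736 × $14,807.35 → $5,009.55
Ending inventory (cost pool remaining) = $9,797.80
Check: goods available $14,807.35 = COGS $5,009.55 + ending $9,797.80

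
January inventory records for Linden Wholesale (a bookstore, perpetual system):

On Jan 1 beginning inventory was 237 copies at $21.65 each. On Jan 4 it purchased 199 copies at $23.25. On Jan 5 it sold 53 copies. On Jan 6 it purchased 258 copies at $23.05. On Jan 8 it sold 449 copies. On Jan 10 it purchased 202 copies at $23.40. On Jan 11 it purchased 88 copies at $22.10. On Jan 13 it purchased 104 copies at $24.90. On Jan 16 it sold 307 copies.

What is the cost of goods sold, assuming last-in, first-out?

COGS = $18,773.30

Jan 5, 53 sold [LIFO — newest first]: 53 @ $23.25 = $1,232.25
Jan 8, 449 sold [LIFO — newest first]: 258 @ $23.05 + 146 @ $23.25 + 45 @ $21.65 = $10,315.65
Jan 16, 307 sold [LIFO — newest first]: 104 @ $24.90 + 88 @ $22.10 + 115 @ $23.40 = $7,225.40
Total COGS = $1,232.25 + $10,315.65 + $7,225.40 = $18,773.30
Ending inventory: 192 @ $21.65 + 87 @ $23.40 = $6,192.60
Check: goods available $24,965.90 = COGS $18,773.30 + ending $6,192.60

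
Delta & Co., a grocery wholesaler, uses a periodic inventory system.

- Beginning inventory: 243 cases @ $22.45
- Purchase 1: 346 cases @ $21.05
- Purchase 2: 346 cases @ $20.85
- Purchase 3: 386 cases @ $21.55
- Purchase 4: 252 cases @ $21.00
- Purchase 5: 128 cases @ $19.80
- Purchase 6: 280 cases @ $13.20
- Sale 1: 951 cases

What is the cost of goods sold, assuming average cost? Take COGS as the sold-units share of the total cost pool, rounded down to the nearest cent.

COGS = $19,103.26

Sale 1, sell 951: 951/1981 × $39,793.45 → $19,103.26
Ending inventory (cost pool remaining) = $20,690.19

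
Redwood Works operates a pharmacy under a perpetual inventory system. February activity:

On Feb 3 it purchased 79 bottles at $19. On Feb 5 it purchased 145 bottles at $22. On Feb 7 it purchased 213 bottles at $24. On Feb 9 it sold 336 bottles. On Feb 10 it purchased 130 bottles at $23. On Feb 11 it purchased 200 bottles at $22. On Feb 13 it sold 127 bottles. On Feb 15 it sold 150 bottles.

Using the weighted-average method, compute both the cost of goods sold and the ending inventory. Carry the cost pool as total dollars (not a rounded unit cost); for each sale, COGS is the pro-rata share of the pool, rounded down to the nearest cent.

COGS = $13,742.93; ending inventory = $3,450.07

After Feb 3: 79 on hand, pool $1,501.00 (≈ $19.0000 each)
After Feb 5: 224 on hand, pool $4,691.00 (≈ $20.9420 each)
After Feb 7: 437 on hand, pool $9,803.00 (≈ $22.4325 each)
Feb 9, sell 336: 336/437 × $9,803.00 → $7,537.31
After Feb 10: 231 on hand, pool $5,255.69 (≈ $22.7519 each)
After Feb 11: 431 on hand, pool $9,655.69 (≈ $22.4030 each)
Feb 13, sell 127: 127/431 × $9,655.69 → $2,845.18
Feb 15, sell 150: 150/304 × $6,810.51 → $3,360.44
Total COGS = $7,537.31 + $2,845.18 + $3,360.44 = $13,742.93
Ending inventory (cost pool remaining) = $3,450.07
Check: goods available $17,193.00 = COGS $13,742.93 + ending $3,450.07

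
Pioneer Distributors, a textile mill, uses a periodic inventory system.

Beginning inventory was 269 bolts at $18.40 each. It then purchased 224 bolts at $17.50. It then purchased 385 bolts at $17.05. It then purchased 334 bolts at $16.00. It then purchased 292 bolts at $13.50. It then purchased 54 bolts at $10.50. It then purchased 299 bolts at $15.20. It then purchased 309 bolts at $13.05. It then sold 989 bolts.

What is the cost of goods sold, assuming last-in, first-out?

Sale 1 (989) [LIFO — newest first]: 309 @ $13.05 + 299 @ $15.20 + 54 @ $10.50 + 292 @ $13.50 + 35 @ $16.00 = $13,646.25
Ending inventory: 269 @ $18.40 + 224 @ $17.50 + 385 @ $17.05 + 299 @ $16.00 = $20,217.85

COGS = $13,646.25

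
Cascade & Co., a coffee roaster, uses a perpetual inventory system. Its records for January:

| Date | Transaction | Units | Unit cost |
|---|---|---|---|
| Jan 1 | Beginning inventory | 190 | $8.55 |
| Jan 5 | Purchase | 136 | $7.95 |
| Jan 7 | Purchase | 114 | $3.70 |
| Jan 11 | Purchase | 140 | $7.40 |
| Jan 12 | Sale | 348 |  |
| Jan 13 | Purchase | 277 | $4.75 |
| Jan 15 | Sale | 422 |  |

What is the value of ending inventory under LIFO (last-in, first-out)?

Jan 12, 348 sold [LIFO — newest first]: 140 @ $7.40 + 114 @ $3.70 + 94 @ $7.95 = $2,205.10
Jan 15, 422 sold [LIFO — newest first]: 277 @ $4.75 + 42 @ $7.95 + 103 @ $8.55 = $2,530.30
Total COGS = $2,205.10 + $2,530.30 = $4,735.40
Ending inventory: 87 @ $8.55 = $743.85
Check: goods available $5,479.25 = COGS $4,735.40 + ending $743.85

Ending inventory = $743.85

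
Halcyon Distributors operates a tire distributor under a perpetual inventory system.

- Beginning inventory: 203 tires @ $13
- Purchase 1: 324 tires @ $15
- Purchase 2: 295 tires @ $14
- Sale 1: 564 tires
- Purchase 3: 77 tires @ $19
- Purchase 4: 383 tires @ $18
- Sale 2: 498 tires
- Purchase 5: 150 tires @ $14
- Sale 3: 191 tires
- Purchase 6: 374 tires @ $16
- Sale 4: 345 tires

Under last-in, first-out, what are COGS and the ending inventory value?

Sale 1 (564) [LIFO — newest first]: 295 @ $14 + 269 @ $15 = $8,165
Sale 2 (498) [LIFO — newest first]: 383 @ $18 + 77 @ $19 + 38 @ $15 = $8,927
Sale 3 (191) [LIFO — newest first]: 150 @ $14 + 17 @ $15 + 24 @ $13 = $2,667
Sale 4 (345) [LIFO — newest first]: 345 @ $16 = $5,520
Total COGS = $8,165 + $8,927 + $2,667 + $5,520 = $25,279
Ending inventory: 179 @ $13 + 29 @ $16 = $2,791
Check: goods available $28,070 = COGS $25,279 + ending $2,791

COGS = $25,279; ending inventory = $2,791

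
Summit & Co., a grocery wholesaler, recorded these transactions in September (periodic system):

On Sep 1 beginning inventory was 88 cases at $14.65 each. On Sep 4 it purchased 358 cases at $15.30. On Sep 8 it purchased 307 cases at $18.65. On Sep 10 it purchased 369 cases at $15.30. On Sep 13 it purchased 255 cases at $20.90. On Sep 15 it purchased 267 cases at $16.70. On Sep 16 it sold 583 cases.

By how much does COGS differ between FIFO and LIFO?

$1,400.05

FIFO COGS: 88 @ $14.65 + 358 @ $15.30 + 137 @ $18.65 = $9,321.65
LIFO COGS: 267 @ $16.70 + 255 @ $20.90 + 61 @ $15.30 = $10,721.70
Difference = |$9,321.65 − $10,721.70| = $1,400.05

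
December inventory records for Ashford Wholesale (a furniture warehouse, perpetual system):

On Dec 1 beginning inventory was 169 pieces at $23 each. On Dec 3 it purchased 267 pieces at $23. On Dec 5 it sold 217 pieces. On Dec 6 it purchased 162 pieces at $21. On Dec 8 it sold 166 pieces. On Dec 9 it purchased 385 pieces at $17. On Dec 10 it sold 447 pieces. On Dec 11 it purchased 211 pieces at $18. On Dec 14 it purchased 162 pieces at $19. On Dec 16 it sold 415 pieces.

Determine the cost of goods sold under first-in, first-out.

COGS = $24,742

Dec 5, 217 sold [FIFO — oldest first]: 169 @ $23 + 48 @ $23 = $4,991
Dec 8, 166 sold [FIFO — oldest first]: 166 @ $23 = $3,818
Dec 10, 447 sold [FIFO — oldest first]: 53 @ $23 + 162 @ $21 + 232 @ $17 = $8,565
Dec 16, 415 sold [FIFO — oldest first]: 153 @ $17 + 211 @ $18 + 51 @ $19 = $7,368
Total COGS = $4,991 + $3,818 + $8,565 + $7,368 = $24,742
Ending inventory: 111 @ $19 = $2,109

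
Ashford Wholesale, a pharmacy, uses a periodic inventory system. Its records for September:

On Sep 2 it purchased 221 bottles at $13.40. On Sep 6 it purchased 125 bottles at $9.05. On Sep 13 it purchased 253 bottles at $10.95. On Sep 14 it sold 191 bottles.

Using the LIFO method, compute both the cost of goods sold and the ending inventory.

Sep 14, 191 sold [LIFO — newest first]: 191 @ $10.95 = $2,091.45
Ending inventory: 221 @ $13.40 + 125 @ $9.05 + 62 @ $10.95 = $4,771.55

COGS = $2,091.45; ending inventory = $4,771.55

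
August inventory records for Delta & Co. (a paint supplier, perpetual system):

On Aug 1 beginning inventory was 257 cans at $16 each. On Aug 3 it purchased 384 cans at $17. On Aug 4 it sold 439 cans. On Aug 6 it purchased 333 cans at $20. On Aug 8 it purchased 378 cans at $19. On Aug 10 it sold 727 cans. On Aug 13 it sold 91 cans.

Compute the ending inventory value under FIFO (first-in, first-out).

Aug 4, 439 sold [FIFO — oldest first]: 257 @ $16 + 182 @ $17 = $7,206
Aug 10, 727 sold [FIFO — oldest first]: 202 @ $17 + 333 @ $20 + 192 @ $19 = $13,742
Aug 13, 91 sold [FIFO — oldest first]: 91 @ $19 = $1,729
Total COGS = $7,206 + $13,742 + $1,729 = $22,677
Ending inventory: 95 @ $19 = $1,805

Ending inventory = $1,805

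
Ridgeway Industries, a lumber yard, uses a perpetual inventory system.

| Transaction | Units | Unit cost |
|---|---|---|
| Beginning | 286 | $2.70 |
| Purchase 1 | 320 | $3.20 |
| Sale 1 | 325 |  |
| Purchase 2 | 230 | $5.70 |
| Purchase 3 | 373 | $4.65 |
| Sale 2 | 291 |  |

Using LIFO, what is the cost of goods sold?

Sale 1 (325) [LIFO — newest first]: 320 @ $3.20 + 5 @ $2.70 = $1,037.50
Sale 2 (291) [LIFO — newest first]: 291 @ $4.65 = $1,353.15
Total COGS = $1,037.50 + $1,353.15 = $2,390.65
Ending inventory: 281 @ $2.70 + 230 @ $5.70 + 82 @ $4.65 = $2,451.00

COGS = $2,390.65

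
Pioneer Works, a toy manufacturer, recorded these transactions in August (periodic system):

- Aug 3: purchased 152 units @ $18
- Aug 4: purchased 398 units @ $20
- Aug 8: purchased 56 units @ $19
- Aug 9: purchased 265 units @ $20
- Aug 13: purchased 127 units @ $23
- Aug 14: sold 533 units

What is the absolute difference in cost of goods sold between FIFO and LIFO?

$629

FIFO COGS: 152 @ $18 + 381 @ $20 = $10,356
LIFO COGS: 127 @ $23 + 265 @ $20 + 56 @ $19 + 85 @ $20 = $10,985
Difference = |$10,356 − $10,985| = $629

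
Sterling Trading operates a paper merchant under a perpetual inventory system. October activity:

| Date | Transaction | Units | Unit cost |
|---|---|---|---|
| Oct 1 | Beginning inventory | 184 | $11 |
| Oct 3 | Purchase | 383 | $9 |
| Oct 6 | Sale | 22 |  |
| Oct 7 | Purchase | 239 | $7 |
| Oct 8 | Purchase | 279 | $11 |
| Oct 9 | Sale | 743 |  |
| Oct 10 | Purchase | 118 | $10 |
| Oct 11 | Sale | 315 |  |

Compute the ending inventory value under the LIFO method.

Oct 6, 22 sold [LIFO — newest first]: 22 @ $9 = $198
Oct 9, 743 sold [LIFO — newest first]: 279 @ $11 + 239 @ $7 + 225 @ $9 = $6,767
Oct 11, 315 sold [LIFO — newest first]: 118 @ $10 + 136 @ $9 + 61 @ $11 = $3,075
Total COGS = $198 + $6,767 + $3,075 = $10,040
Ending inventory: 123 @ $11 = $1,353

Ending inventory = $1,353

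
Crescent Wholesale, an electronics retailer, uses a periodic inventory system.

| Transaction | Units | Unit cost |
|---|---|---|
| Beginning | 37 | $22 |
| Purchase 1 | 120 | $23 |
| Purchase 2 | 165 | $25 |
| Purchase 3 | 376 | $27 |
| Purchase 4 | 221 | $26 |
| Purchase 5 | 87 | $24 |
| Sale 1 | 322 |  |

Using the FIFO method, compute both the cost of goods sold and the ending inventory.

Sale 1 (322) [FIFO — oldest first]: 37 @ $22 + 120 @ $23 + 165 @ $25 = $7,699
Ending inventory: 376 @ $27 + 221 @ $26 + 87 @ $24 = $17,986

COGS = $7,699; ending inventory = $17,986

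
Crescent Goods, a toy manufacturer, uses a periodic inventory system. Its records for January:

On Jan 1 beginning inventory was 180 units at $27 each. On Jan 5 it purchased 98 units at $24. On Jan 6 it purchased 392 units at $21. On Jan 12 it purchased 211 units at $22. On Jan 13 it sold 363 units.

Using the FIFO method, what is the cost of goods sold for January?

Jan 13, 363 sold [FIFO — oldest first]: 180 @ $27 + 98 @ $24 + 85 @ $21 = $8,997
Ending inventory: 307 @ $21 + 211 @ $22 = $11,089

COGS = $8,997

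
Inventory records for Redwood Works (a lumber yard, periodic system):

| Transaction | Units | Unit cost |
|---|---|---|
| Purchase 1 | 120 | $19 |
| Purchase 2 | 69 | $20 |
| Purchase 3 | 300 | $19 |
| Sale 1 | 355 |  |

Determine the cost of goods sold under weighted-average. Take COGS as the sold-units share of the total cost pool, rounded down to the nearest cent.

COGS = $6,795.09

Sale 1, sell 355: 355/489 × $9,360.00 → $6,795.09
Ending inventory (cost pool remaining) = $2,564.91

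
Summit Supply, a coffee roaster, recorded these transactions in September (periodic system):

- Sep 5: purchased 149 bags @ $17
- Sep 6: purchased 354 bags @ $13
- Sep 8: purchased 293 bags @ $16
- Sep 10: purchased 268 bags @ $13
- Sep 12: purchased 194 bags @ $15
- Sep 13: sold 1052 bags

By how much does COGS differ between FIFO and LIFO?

$208

FIFO COGS: 149 @ $17 + 354 @ $13 + 293 @ $16 + 256 @ $13 = $15,151
LIFO COGS: 194 @ $15 + 268 @ $13 + 293 @ $16 + 297 @ $13 = $14,943
Difference = |$15,151 − $14,943| = $208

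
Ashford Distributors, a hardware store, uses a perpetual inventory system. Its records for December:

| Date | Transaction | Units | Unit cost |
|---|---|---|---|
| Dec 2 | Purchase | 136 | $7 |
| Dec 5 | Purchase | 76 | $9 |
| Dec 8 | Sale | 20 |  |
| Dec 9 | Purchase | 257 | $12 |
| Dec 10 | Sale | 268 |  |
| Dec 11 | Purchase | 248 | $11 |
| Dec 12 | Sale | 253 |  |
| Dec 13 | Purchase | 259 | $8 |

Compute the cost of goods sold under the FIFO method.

COGS = $5,512

Dec 8, 20 sold [FIFO — oldest first]: 20 @ $7 = $140
Dec 10, 268 sold [FIFO — oldest first]: 116 @ $7 + 76 @ $9 + 76 @ $12 = $2,408
Dec 12, 253 sold [FIFO — oldest first]: 181 @ $12 + 72 @ $11 = $2,964
Total COGS = $140 + $2,408 + $2,964 = $5,512
Ending inventory: 176 @ $11 + 259 @ $8 = $4,008
Check: goods available $9,520 = COGS $5,512 + ending $4,008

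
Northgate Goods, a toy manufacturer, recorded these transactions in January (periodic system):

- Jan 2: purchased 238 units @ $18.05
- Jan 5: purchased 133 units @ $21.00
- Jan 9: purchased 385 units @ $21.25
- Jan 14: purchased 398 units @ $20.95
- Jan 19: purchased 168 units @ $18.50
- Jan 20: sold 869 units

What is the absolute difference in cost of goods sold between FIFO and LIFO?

FIFO COGS: 238 @ $18.05 + 133 @ $21.00 + 385 @ $21.25 + 113 @ $20.95 = $17,637.50
LIFO COGS: 168 @ $18.50 + 398 @ $20.95 + 303 @ $21.25 = $17,884.85
Difference = |$17,637.50 − $17,884.85| = $247.35

$247.35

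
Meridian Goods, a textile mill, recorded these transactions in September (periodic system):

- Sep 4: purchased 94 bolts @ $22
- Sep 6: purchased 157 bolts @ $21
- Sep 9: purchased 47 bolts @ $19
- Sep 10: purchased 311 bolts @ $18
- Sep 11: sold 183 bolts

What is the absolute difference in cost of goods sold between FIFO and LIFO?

$643

FIFO COGS: 94 @ $22 + 89 @ $21 = $3,937
LIFO COGS: 183 @ $18 = $3,294
Difference = |$3,937 − $3,294| = $643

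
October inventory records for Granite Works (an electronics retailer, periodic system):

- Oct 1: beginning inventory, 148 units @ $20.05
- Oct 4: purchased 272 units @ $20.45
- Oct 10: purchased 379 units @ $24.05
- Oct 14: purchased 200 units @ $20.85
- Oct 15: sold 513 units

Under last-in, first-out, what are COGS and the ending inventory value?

COGS = $11,697.65; ending inventory = $10,117.10

Oct 15, 513 sold [LIFO — newest first]: 200 @ $20.85 + 313 @ $24.05 = $11,697.65
Ending inventory: 148 @ $20.05 + 272 @ $20.45 + 66 @ $24.05 = $10,117.10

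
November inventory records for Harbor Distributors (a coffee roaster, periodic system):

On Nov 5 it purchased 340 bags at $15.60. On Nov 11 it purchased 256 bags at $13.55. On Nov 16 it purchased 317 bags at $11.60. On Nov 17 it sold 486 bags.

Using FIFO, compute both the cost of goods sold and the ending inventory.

Nov 17, 486 sold [FIFO — oldest first]: 340 @ $15.60 + 146 @ $13.55 = $7,282.30
Ending inventory: 110 @ $13.55 + 317 @ $11.60 = $5,167.70

COGS = $7,282.30; ending inventory = $5,167.70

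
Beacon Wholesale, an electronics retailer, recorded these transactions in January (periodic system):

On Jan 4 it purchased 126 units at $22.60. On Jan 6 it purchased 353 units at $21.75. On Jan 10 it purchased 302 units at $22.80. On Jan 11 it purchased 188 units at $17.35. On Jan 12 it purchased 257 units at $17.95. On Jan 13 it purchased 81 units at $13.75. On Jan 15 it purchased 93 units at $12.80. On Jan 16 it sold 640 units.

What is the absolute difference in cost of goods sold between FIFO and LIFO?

$3,538.25

FIFO COGS: 126 @ $22.60 + 353 @ $21.75 + 161 @ $22.80 = $14,196.15
LIFO COGS: 93 @ $12.80 + 81 @ $13.75 + 257 @ $17.95 + 188 @ $17.35 + 21 @ $22.80 = $10,657.90
Difference = |$14,196.15 − $10,657.90| = $3,538.25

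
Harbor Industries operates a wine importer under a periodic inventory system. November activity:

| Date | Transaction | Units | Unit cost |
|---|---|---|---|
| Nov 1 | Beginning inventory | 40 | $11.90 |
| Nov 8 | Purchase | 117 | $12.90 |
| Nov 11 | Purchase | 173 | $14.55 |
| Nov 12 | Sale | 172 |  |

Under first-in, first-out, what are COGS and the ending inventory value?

COGS = $2,203.55; ending inventory = $2,298.90

Nov 12, 172 sold [FIFO — oldest first]: 40 @ $11.90 + 117 @ $12.90 + 15 @ $14.55 = $2,203.55
Ending inventory: 158 @ $14.55 = $2,298.90
Check: goods available $4,502.45 = COGS $2,203.55 + ending $2,298.90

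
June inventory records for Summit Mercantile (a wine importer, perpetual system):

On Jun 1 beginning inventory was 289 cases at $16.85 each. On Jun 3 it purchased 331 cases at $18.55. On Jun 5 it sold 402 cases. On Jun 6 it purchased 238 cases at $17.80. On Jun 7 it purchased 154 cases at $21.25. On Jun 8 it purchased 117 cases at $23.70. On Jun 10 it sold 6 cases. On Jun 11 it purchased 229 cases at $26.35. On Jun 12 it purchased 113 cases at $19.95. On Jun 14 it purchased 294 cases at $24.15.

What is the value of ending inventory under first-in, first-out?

Jun 5, 402 sold [FIFO — oldest first]: 289 @ $16.85 + 113 @ $18.55 = $6,965.80
Jun 10, 6 sold [FIFO — oldest first]: 6 @ $18.55 = $111.30
Total COGS = $6,965.80 + $111.30 = $7,077.10
Ending inventory: 212 @ $18.55 + 238 @ $17.80 + 154 @ $21.25 + 117 @ $23.70 + 229 @ $26.35 + 113 @ $19.95 + 294 @ $24.15 = $29,603.00

Ending inventory = $29,603.00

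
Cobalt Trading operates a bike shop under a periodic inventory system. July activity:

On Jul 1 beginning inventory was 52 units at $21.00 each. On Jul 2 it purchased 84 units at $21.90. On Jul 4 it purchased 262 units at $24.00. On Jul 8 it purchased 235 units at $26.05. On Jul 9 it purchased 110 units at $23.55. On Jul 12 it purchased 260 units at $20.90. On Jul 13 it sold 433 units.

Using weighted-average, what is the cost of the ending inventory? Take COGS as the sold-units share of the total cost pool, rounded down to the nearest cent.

Jul 13, sell 433: 433/1003 × $23,365.85 → $10,087.15
Ending inventory (cost pool remaining) = $13,278.70

Ending inventory = $13,278.70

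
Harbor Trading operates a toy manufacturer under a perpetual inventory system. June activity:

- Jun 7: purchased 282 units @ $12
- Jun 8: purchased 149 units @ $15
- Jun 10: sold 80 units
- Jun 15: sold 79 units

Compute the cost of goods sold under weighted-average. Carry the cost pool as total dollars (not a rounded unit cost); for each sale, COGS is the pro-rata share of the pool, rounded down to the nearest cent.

After Jun 7: 282 on hand, pool $3,384.00 (≈ $12.0000 each)
After Jun 8: 431 on hand, pool $5,619.00 (≈ $13.0371 each)
Jun 10, sell 80: 80/431 × $5,619.00 → $1,042.96
Jun 15, sell 79: 79/351 × $4,576.04 → $1,029.93
Total COGS = $1,042.96 + $1,029.93 = $2,072.89
Ending inventory (cost pool remaining) = $3,546.11

COGS = $2,072.89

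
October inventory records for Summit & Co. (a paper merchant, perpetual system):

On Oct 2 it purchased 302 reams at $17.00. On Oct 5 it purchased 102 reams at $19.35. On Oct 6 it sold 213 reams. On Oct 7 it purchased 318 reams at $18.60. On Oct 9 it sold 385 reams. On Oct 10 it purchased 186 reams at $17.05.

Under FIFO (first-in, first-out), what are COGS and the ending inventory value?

Oct 6, 213 sold [FIFO — oldest first]: 213 @ $17.00 = $3,621.00
Oct 9, 385 sold [FIFO — oldest first]: 89 @ $17.00 + 102 @ $19.35 + 194 @ $18.60 = $7,095.10
Total COGS = $3,621.00 + $7,095.10 = $10,716.10
Ending inventory: 124 @ $18.60 + 186 @ $17.05 = $5,477.70

COGS = $10,716.10; ending inventory = $5,477.70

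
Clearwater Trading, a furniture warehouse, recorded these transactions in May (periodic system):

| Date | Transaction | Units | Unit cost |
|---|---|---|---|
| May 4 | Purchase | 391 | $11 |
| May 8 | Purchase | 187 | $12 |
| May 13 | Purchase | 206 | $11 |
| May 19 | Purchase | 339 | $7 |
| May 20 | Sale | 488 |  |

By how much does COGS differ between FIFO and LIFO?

FIFO COGS: 391 @ $11 + 97 @ $12 = $5,465
LIFO COGS: 339 @ $7 + 149 @ $11 = $4,012
Difference = |$5,465 − $4,012| = $1,453

$1,453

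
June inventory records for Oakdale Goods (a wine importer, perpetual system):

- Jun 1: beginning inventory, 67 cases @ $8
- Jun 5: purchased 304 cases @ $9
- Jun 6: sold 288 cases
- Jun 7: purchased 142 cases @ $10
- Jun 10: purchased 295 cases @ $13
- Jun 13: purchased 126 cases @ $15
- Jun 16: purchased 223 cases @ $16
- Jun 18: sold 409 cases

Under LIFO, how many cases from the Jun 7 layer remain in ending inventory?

142

Jun 6, 288 sold [LIFO — newest first]: 288 @ $9 = $2,592
Jun 18, 409 sold [LIFO — newest first]: 223 @ $16 + 126 @ $15 + 60 @ $13 = $6,238
Total COGS = $2,592 + $6,238 = $8,830
Ending inventory: 67 @ $8 + 16 @ $9 + 142 @ $10 + 235 @ $13 = $5,155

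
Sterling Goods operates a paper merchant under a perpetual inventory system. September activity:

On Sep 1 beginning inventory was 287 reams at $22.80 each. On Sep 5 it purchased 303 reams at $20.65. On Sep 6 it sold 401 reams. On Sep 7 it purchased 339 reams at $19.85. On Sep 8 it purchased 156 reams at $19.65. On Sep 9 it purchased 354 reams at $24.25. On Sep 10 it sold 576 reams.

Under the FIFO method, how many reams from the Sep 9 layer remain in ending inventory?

354

Sep 6, 401 sold [FIFO — oldest first]: 287 @ $22.80 + 114 @ $20.65 = $8,897.70
Sep 10, 576 sold [FIFO — oldest first]: 189 @ $20.65 + 339 @ $19.85 + 48 @ $19.65 = $11,575.20
Total COGS = $8,897.70 + $11,575.20 = $20,472.90
Ending inventory: 108 @ $19.65 + 354 @ $24.25 = $10,706.70
Check: goods available $31,179.60 = COGS $20,472.90 + ending $10,706.70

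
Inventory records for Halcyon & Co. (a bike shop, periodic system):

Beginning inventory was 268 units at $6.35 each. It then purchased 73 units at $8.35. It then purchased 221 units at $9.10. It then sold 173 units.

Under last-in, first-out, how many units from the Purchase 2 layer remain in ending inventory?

Sale 1 (173) [LIFO — newest first]: 173 @ $9.10 = $1,574.30
Ending inventory: 268 @ $6.35 + 73 @ $8.35 + 48 @ $9.10 = $2,748.15
Check: goods available $4,322.45 = COGS $1,574.30 + ending $2,748.15

48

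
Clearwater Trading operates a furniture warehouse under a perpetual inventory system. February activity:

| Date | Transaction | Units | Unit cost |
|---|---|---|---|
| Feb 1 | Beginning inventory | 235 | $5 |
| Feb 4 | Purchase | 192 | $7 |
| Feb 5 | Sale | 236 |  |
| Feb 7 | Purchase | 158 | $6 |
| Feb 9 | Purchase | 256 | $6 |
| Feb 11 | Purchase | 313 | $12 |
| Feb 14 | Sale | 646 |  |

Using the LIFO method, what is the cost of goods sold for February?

COGS = $7,318

Feb 5, 236 sold [LIFO — newest first]: 192 @ $7 + 44 @ $5 = $1,564
Feb 14, 646 sold [LIFO — newest first]: 313 @ $12 + 256 @ $6 + 77 @ $6 = $5,754
Total COGS = $1,564 + $5,754 = $7,318
Ending inventory: 191 @ $5 + 81 @ $6 = $1,441
Check: goods available $8,759 = COGS $7,318 + ending $1,441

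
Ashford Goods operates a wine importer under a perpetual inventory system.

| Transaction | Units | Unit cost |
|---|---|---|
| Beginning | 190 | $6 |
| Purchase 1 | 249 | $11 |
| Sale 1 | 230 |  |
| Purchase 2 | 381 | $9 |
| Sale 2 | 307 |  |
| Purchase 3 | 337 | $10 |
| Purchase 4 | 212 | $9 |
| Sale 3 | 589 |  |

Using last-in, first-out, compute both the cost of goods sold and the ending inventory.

COGS = $10,931; ending inventory = $1,655

Sale 1 (230) [LIFO — newest first]: 230 @ $11 = $2,530
Sale 2 (307) [LIFO — newest first]: 307 @ $9 = $2,763
Sale 3 (589) [LIFO — newest first]: 212 @ $9 + 337 @ $10 + 40 @ $9 = $5,638
Total COGS = $2,530 + $2,763 + $5,638 = $10,931
Ending inventory: 190 @ $6 + 19 @ $11 + 34 @ $9 = $1,655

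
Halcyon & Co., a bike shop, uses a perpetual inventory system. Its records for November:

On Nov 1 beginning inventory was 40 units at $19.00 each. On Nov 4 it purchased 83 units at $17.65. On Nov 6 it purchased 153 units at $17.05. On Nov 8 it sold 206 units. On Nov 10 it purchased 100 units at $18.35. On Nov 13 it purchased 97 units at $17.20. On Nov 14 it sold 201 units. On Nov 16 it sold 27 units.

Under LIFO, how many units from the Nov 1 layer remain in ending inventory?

Nov 8, 206 sold [LIFO — newest first]: 153 @ $17.05 + 53 @ $17.65 = $3,544.10
Nov 14, 201 sold [LIFO — newest first]: 97 @ $17.20 + 100 @ $18.35 + 4 @ $17.65 = $3,574.00
Nov 16, 27 sold [LIFO — newest first]: 26 @ $17.65 + 1 @ $19.00 = $477.90
Total COGS = $3,544.10 + $3,574.00 + $477.90 = $7,596.00
Ending inventory: 39 @ $19.00 = $741.00

39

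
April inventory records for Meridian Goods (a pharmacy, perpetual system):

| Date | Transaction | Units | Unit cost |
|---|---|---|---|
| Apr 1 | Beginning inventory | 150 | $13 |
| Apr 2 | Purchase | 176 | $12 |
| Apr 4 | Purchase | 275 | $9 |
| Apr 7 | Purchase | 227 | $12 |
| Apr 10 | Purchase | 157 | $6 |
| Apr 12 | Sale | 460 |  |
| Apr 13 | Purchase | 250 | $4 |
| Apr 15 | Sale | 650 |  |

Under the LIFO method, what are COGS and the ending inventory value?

Apr 12, 460 sold [LIFO — newest first]: 157 @ $6 + 227 @ $12 + 76 @ $9 = $4,350
Apr 15, 650 sold [LIFO — newest first]: 250 @ $4 + 199 @ $9 + 176 @ $12 + 25 @ $13 = $5,228
Total COGS = $4,350 + $5,228 = $9,578
Ending inventory: 125 @ $13 = $1,625

COGS = $9,578; ending inventory = $1,625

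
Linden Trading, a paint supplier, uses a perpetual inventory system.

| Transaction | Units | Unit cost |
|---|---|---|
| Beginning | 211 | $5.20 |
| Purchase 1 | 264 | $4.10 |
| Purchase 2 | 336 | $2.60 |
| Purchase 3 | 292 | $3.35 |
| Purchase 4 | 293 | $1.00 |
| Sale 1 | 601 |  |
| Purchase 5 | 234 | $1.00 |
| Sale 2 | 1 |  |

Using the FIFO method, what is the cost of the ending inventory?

Sale 1 (601) [FIFO — oldest first]: 211 @ $5.20 + 264 @ $4.10 + 126 @ $2.60 = $2,507.20
Sale 2 (1) [FIFO — oldest first]: 1 @ $2.60 = $2.60
Total COGS = $2,507.20 + $2.60 = $2,509.80
Ending inventory: 209 @ $2.60 + 292 @ $3.35 + 293 @ $1.00 + 234 @ $1.00 = $2,048.60

Ending inventory = $2,048.60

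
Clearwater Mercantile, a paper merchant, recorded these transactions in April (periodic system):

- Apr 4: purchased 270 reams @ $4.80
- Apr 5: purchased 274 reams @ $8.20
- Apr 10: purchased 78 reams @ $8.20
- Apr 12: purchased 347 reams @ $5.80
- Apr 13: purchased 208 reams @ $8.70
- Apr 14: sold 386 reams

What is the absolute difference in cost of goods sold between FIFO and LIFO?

FIFO COGS: 270 @ $4.80 + 116 @ $8.20 = $2,247.20
LIFO COGS: 208 @ $8.70 + 178 @ $5.80 = $2,842.00
Difference = |$2,247.20 − $2,842.00| = $594.80

$594.80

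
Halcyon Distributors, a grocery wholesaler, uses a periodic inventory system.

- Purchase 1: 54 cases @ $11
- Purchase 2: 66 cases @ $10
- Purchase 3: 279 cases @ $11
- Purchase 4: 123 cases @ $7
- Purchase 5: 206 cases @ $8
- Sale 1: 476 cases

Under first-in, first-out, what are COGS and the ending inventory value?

COGS = $4,862; ending inventory = $1,970

Sale 1 (476) [FIFO — oldest first]: 54 @ $11 + 66 @ $10 + 279 @ $11 + 77 @ $7 = $4,862
Ending inventory: 46 @ $7 + 206 @ $8 = $1,970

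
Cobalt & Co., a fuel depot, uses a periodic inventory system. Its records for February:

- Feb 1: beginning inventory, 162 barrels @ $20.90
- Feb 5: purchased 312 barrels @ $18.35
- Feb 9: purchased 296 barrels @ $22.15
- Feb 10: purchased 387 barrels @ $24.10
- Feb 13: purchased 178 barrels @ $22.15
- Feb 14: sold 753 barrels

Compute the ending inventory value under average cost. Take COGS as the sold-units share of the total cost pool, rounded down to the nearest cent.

Feb 14, sell 753: 753/1335 × $28,936.80 → $16,321.65
Ending inventory (cost pool remaining) = $12,615.15

Ending inventory = $12,615.15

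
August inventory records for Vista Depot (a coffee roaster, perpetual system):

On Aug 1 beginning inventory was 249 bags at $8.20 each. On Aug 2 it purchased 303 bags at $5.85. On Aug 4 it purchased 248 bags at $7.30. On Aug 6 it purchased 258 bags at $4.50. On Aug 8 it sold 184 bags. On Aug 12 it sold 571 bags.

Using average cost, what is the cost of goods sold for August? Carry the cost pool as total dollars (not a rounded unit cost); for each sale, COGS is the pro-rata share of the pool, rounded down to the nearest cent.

After Aug 1: 249 on hand, pool $2,041.80 (≈ $8.2000 each)
After Aug 2: 552 on hand, pool $3,814.35 (≈ $6.9101 each)
After Aug 4: 800 on hand, pool $5,624.75 (≈ $7.0309 each)
After Aug 6: 1058 on hand, pool $6,785.75 (≈ $6.4138 each)
Aug 8, sell 184: 184/1058 × $6,785.75 → $1,180.13
Aug 12, sell 571: 571/874 × $5,605.62 → $3,662.25
Total COGS = $1,180.13 + $3,662.25 = $4,842.38
Ending inventory (cost pool remaining) = $1,943.37

COGS = $4,842.38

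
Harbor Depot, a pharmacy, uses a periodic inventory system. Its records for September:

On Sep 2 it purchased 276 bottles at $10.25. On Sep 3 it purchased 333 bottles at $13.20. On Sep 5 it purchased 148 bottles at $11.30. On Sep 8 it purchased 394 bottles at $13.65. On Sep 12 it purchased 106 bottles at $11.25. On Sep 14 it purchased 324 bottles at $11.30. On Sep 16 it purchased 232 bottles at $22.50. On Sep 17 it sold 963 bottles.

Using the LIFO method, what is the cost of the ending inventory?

Sep 17, 963 sold [LIFO — newest first]: 232 @ $22.50 + 324 @ $11.30 + 106 @ $11.25 + 301 @ $13.65 = $14,182.35
Ending inventory: 276 @ $10.25 + 333 @ $13.20 + 148 @ $11.30 + 93 @ $13.65 = $10,166.45

Ending inventory = $10,166.45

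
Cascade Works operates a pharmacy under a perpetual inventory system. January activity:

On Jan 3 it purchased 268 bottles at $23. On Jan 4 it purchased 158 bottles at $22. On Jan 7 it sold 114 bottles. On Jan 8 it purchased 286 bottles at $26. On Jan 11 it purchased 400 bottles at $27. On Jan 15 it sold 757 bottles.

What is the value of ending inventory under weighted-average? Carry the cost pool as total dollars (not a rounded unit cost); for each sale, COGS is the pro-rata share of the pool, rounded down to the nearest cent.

After Jan 3: 268 on hand, pool $6,164.00 (≈ $23.0000 each)
After Jan 4: 426 on hand, pool $9,640.00 (≈ $22.6291 each)
Jan 7, sell 114: 114/426 × $9,640.00 → $2,579.71
After Jan 8: 598 on hand, pool $14,496.29 (≈ $24.2413 each)
After Jan 11: 998 on hand, pool $25,296.29 (≈ $25.3470 each)
Jan 15, sell 757: 757/998 × $25,296.29 → $19,187.66
Total COGS = $2,579.71 + $19,187.66 = $21,767.37
Ending inventory (cost pool remaining) = $6,108.63

Ending inventory = $6,108.63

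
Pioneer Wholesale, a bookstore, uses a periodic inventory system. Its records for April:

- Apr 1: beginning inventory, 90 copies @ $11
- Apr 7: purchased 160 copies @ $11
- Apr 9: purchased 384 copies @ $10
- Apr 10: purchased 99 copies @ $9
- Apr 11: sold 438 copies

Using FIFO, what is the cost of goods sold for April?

Apr 11, 438 sold [FIFO — oldest first]: 90 @ $11 + 160 @ $11 + 188 @ $10 = $4,630
Ending inventory: 196 @ $10 + 99 @ $9 = $2,851
Check: goods available $7,481 = COGS $4,630 + ending $2,851

COGS = $4,630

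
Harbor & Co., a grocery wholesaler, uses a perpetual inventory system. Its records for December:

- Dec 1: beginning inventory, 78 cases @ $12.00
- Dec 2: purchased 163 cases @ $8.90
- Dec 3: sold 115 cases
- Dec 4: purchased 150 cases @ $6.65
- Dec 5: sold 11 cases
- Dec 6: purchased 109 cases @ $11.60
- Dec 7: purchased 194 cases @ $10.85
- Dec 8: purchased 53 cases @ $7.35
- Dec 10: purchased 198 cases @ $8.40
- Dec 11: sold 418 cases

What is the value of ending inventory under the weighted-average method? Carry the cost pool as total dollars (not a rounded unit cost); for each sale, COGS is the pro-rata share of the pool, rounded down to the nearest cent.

Ending inventory = $3,710.30

After Dec 1: 78 on hand, pool $936.00 (≈ $12.0000 each)
After Dec 2: 241 on hand, pool $2,386.70 (≈ $9.9033 each)
Dec 3, sell 115: 115/241 × $2,386.70 → $1,138.88
After Dec 4: 276 on hand, pool $2,245.32 (≈ $8.1352 each)
Dec 5, sell 11: 11/276 × $2,245.32 → $89.48
After Dec 6: 374 on hand, pool $3,420.24 (≈ $9.1450 each)
After Dec 7: 568 on hand, pool $5,525.14 (≈ $9.7274 each)
After Dec 8: 621 on hand, pool $5,914.69 (≈ $9.5245 each)
After Dec 10: 819 on hand, pool $7,577.89 (≈ $9.2526 each)
Dec 11, sell 418: 418/819 × $7,577.89 → $3,867.59
Total COGS = $1,138.88 + $89.48 + $3,867.59 = $5,095.95
Ending inventory (cost pool remaining) = $3,710.30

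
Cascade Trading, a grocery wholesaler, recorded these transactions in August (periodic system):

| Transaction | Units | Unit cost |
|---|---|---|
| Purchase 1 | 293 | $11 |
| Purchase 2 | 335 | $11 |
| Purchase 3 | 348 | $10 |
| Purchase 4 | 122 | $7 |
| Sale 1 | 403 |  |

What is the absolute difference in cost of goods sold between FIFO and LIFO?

$769

FIFO COGS: 293 @ $11 + 110 @ $11 = $4,433
LIFO COGS: 122 @ $7 + 281 @ $10 = $3,664
Difference = |$4,433 − $3,664| = $769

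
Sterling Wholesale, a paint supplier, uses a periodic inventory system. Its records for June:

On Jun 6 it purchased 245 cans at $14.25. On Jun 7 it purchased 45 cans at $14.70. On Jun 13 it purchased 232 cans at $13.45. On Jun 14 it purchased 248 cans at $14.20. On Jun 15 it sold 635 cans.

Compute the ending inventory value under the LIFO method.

Ending inventory = $1,923.75

Jun 15, 635 sold [LIFO — newest first]: 248 @ $14.20 + 232 @ $13.45 + 45 @ $14.70 + 110 @ $14.25 = $8,871.00
Ending inventory: 135 @ $14.25 = $1,923.75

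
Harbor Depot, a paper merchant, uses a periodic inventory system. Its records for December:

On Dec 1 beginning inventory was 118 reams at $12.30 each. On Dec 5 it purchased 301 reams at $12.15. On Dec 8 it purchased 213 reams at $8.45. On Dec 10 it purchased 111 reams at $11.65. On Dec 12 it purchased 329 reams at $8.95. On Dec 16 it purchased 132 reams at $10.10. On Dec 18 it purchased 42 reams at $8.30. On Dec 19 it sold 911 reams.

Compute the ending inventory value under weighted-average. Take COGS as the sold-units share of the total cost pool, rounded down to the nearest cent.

Ending inventory = $3,448.92

Dec 19, sell 911: 911/1246 × $12,827.90 → $9,378.98
Ending inventory (cost pool remaining) = $3,448.92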